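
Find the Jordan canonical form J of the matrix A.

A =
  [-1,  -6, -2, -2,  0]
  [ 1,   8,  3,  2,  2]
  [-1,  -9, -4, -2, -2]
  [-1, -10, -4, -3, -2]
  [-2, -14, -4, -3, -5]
J_3(-1) ⊕ J_2(-1)

The characteristic polynomial is
  det(x·I − A) = x^5 + 5*x^4 + 10*x^3 + 10*x^2 + 5*x + 1 = (x + 1)^5

Eigenvalues and multiplicities (the geometric multiplicity of λ is n − rank(A − λI), which equals the number of Jordan blocks for λ):
  λ = -1: algebraic multiplicity = 5, geometric multiplicity = 2

Determining the block sizes for each eigenvalue:
  λ = -1: with am = 5 and gm = 2, the partition is not yet determined (e.g. several partitions of 5 into 2 parts exist). Let N = A − (-1)·I. Computing rank(N^1) = 3, rank(N^2) = 1, rank(N^3) = 0; the number of blocks of size ≥ j is rank(N^{j−1}) − rank(N^j), giving [2, 2, 1]. So we have 1 block(s) of size 3, 1 block(s) of size 2 → block sizes [3, 2]

Assembling the blocks gives a Jordan form
J =
  [-1,  1,  0,  0,  0]
  [ 0, -1,  1,  0,  0]
  [ 0,  0, -1,  0,  0]
  [ 0,  0,  0, -1,  1]
  [ 0,  0,  0,  0, -1]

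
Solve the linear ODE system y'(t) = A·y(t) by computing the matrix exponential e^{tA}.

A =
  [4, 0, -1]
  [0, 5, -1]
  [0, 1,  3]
e^{tA} =
  [exp(4*t), -t^2*exp(4*t)/2, t^2*exp(4*t)/2 - t*exp(4*t)]
  [0, t*exp(4*t) + exp(4*t), -t*exp(4*t)]
  [0, t*exp(4*t), -t*exp(4*t) + exp(4*t)]

Strategy: write A = P · J · P⁻¹ where J is a Jordan canonical form, so e^{tA} = P · e^{tJ} · P⁻¹, and e^{tJ} can be computed block-by-block.

A has Jordan form
J =
  [4, 1, 0]
  [0, 4, 1]
  [0, 0, 4]
(up to reordering of blocks).

Per-block formulas:
  For a 3×3 Jordan block J_3(4): exp(t · J_3(4)) = e^(4t)·(I + t·N + (t^2/2)·N^2), where N is the 3×3 nilpotent shift.

After assembling e^{tJ} and conjugating by P, we get:

e^{tA} =
  [exp(4*t), -t^2*exp(4*t)/2, t^2*exp(4*t)/2 - t*exp(4*t)]
  [0, t*exp(4*t) + exp(4*t), -t*exp(4*t)]
  [0, t*exp(4*t), -t*exp(4*t) + exp(4*t)]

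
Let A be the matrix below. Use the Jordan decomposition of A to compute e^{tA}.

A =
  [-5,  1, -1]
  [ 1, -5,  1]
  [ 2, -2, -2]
e^{tA} =
  [-t*exp(-4*t) + exp(-4*t), t*exp(-4*t), -t*exp(-4*t)]
  [t*exp(-4*t), -t*exp(-4*t) + exp(-4*t), t*exp(-4*t)]
  [2*t*exp(-4*t), -2*t*exp(-4*t), 2*t*exp(-4*t) + exp(-4*t)]

Strategy: write A = P · J · P⁻¹ where J is a Jordan canonical form, so e^{tA} = P · e^{tJ} · P⁻¹, and e^{tJ} can be computed block-by-block.

A has Jordan form
J =
  [-4,  1,  0]
  [ 0, -4,  0]
  [ 0,  0, -4]
(up to reordering of blocks).

Per-block formulas:
  For a 1×1 block at λ = -4: exp(t · [-4]) = [e^(-4t)].
  For a 2×2 Jordan block J_2(-4): exp(t · J_2(-4)) = e^(-4t)·(I + t·N), where N is the 2×2 nilpotent shift.

After assembling e^{tJ} and conjugating by P, we get:

e^{tA} =
  [-t*exp(-4*t) + exp(-4*t), t*exp(-4*t), -t*exp(-4*t)]
  [t*exp(-4*t), -t*exp(-4*t) + exp(-4*t), t*exp(-4*t)]
  [2*t*exp(-4*t), -2*t*exp(-4*t), 2*t*exp(-4*t) + exp(-4*t)]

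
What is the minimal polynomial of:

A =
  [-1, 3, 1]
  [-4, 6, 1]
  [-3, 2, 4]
x^3 - 9*x^2 + 27*x - 27

The characteristic polynomial is χ_A(x) = (x - 3)^3, so the eigenvalues are known. The minimal polynomial is
  m_A(x) = Π_λ (x − λ)^{k_λ}
where k_λ is the size of the *largest* Jordan block for λ (equivalently, the smallest k with (A − λI)^k v = 0 for every generalised eigenvector v of λ).

  λ = 3: largest Jordan block has size 3, contributing (x − 3)^3

So m_A(x) = (x - 3)^3 = x^3 - 9*x^2 + 27*x - 27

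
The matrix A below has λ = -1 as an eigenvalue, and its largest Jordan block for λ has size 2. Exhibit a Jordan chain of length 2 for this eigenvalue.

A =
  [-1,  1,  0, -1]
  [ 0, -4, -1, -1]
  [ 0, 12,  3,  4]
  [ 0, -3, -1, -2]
A Jordan chain for λ = -1 of length 2:
v_1 = (1, -3, 12, -3)ᵀ
v_2 = (0, 1, 0, 0)ᵀ

Let N = A − (-1)·I. We want v_2 with N^2 v_2 = 0 but N^1 v_2 ≠ 0; then v_{j-1} := N · v_j for j = 2, …, 2.

Pick v_2 = (0, 1, 0, 0)ᵀ.
Then v_1 = N · v_2 = (1, -3, 12, -3)ᵀ.

Sanity check: (A − (-1)·I) v_1 = (0, 0, 0, 0)ᵀ = 0. ✓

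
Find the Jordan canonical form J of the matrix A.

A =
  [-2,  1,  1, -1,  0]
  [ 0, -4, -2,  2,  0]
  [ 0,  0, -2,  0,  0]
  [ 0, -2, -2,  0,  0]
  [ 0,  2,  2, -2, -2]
J_2(-2) ⊕ J_1(-2) ⊕ J_1(-2) ⊕ J_1(-2)

The characteristic polynomial is
  det(x·I − A) = x^5 + 10*x^4 + 40*x^3 + 80*x^2 + 80*x + 32 = (x + 2)^5

Eigenvalues and multiplicities (the geometric multiplicity of λ is n − rank(A − λI), which equals the number of Jordan blocks for λ):
  λ = -2: algebraic multiplicity = 5, geometric multiplicity = 4

Determining the block sizes for each eigenvalue:
  λ = -2: 4 blocks summing to 5 forces exactly one block of size 2 and the rest size 1 → block sizes [2, 1, 1, 1]

Assembling the blocks gives a Jordan form
J =
  [-2,  1,  0,  0,  0]
  [ 0, -2,  0,  0,  0]
  [ 0,  0, -2,  0,  0]
  [ 0,  0,  0, -2,  0]
  [ 0,  0,  0,  0, -2]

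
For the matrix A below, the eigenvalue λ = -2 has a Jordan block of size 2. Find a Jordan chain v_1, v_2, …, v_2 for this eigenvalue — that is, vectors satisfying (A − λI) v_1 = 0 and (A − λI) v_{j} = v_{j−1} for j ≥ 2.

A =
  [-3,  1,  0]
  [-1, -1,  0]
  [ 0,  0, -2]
A Jordan chain for λ = -2 of length 2:
v_1 = (-1, -1, 0)ᵀ
v_2 = (1, 0, 0)ᵀ

Let N = A − (-2)·I. We want v_2 with N^2 v_2 = 0 but N^1 v_2 ≠ 0; then v_{j-1} := N · v_j for j = 2, …, 2.

Pick v_2 = (1, 0, 0)ᵀ.
Then v_1 = N · v_2 = (-1, -1, 0)ᵀ.

Sanity check: (A − (-2)·I) v_1 = (0, 0, 0)ᵀ = 0. ✓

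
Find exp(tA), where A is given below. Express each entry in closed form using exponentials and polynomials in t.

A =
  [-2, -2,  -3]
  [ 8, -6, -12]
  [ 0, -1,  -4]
e^{tA} =
  [-6*t^2*exp(-4*t) + 2*t*exp(-4*t) + exp(-4*t), 3*t^2*exp(-4*t)/2 - 2*t*exp(-4*t), 9*t^2*exp(-4*t) - 3*t*exp(-4*t)]
  [8*t*exp(-4*t), -2*t*exp(-4*t) + exp(-4*t), -12*t*exp(-4*t)]
  [-4*t^2*exp(-4*t), t^2*exp(-4*t) - t*exp(-4*t), 6*t^2*exp(-4*t) + exp(-4*t)]

Strategy: write A = P · J · P⁻¹ where J is a Jordan canonical form, so e^{tA} = P · e^{tJ} · P⁻¹, and e^{tJ} can be computed block-by-block.

A has Jordan form
J =
  [-4,  1,  0]
  [ 0, -4,  1]
  [ 0,  0, -4]
(up to reordering of blocks).

Per-block formulas:
  For a 3×3 Jordan block J_3(-4): exp(t · J_3(-4)) = e^(-4t)·(I + t·N + (t^2/2)·N^2), where N is the 3×3 nilpotent shift.

After assembling e^{tJ} and conjugating by P, we get:

e^{tA} =
  [-6*t^2*exp(-4*t) + 2*t*exp(-4*t) + exp(-4*t), 3*t^2*exp(-4*t)/2 - 2*t*exp(-4*t), 9*t^2*exp(-4*t) - 3*t*exp(-4*t)]
  [8*t*exp(-4*t), -2*t*exp(-4*t) + exp(-4*t), -12*t*exp(-4*t)]
  [-4*t^2*exp(-4*t), t^2*exp(-4*t) - t*exp(-4*t), 6*t^2*exp(-4*t) + exp(-4*t)]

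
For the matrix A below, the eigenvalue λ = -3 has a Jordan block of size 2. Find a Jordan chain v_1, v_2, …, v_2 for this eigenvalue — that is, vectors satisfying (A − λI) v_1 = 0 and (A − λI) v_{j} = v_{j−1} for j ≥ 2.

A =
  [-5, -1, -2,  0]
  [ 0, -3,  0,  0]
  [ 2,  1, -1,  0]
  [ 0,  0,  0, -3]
A Jordan chain for λ = -3 of length 2:
v_1 = (-2, 0, 2, 0)ᵀ
v_2 = (1, 0, 0, 0)ᵀ

Let N = A − (-3)·I. We want v_2 with N^2 v_2 = 0 but N^1 v_2 ≠ 0; then v_{j-1} := N · v_j for j = 2, …, 2.

Pick v_2 = (1, 0, 0, 0)ᵀ.
Then v_1 = N · v_2 = (-2, 0, 2, 0)ᵀ.

Sanity check: (A − (-3)·I) v_1 = (0, 0, 0, 0)ᵀ = 0. ✓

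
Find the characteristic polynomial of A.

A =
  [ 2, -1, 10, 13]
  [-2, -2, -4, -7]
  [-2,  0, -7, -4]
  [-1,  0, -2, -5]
x^4 + 12*x^3 + 54*x^2 + 108*x + 81

Expanding det(x·I − A) (e.g. by cofactor expansion or by noting that A is similar to its Jordan form J, which has the same characteristic polynomial as A) gives
  χ_A(x) = x^4 + 12*x^3 + 54*x^2 + 108*x + 81
which factors as (x + 3)^4. The eigenvalues (with algebraic multiplicities) are λ = -3 with multiplicity 4.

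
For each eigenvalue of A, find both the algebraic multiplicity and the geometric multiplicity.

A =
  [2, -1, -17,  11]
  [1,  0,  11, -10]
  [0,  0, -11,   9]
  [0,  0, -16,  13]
λ = 1: alg = 4, geom = 2

Step 1 — factor the characteristic polynomial to read off the algebraic multiplicities:
  χ_A(x) = (x - 1)^4

Step 2 — compute geometric multiplicities via the rank-nullity identity g(λ) = n − rank(A − λI):
  rank(A − (1)·I) = 2, so dim ker(A − (1)·I) = n − 2 = 2

Summary:
  λ = 1: algebraic multiplicity = 4, geometric multiplicity = 2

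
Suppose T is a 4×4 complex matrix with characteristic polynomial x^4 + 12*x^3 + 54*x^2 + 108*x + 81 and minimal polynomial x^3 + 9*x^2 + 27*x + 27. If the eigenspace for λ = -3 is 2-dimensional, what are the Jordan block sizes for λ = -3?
Block sizes for λ = -3: [3, 1]

Step 1 — from the characteristic polynomial, algebraic multiplicity of λ = -3 is 4. From dim ker(T − (-3)·I) = 2, there are exactly 2 Jordan blocks for λ = -3.
Step 2 — from the minimal polynomial, the factor (x + 3)^3 tells us the largest block for λ = -3 has size 3.
Step 3 — with total size 4, 2 blocks, and largest block 3, the block sizes (in nonincreasing order) are [3, 1].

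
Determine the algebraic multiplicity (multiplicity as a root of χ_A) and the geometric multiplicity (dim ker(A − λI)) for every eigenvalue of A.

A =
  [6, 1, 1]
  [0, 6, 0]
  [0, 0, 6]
λ = 6: alg = 3, geom = 2

Step 1 — factor the characteristic polynomial to read off the algebraic multiplicities:
  χ_A(x) = (x - 6)^3

Step 2 — compute geometric multiplicities via the rank-nullity identity g(λ) = n − rank(A − λI):
  rank(A − (6)·I) = 1, so dim ker(A − (6)·I) = n − 1 = 2

Summary:
  λ = 6: algebraic multiplicity = 3, geometric multiplicity = 2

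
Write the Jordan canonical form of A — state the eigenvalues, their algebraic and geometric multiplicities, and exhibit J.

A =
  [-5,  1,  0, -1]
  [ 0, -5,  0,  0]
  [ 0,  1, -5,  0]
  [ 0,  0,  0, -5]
J_2(-5) ⊕ J_2(-5)

The characteristic polynomial is
  det(x·I − A) = x^4 + 20*x^3 + 150*x^2 + 500*x + 625 = (x + 5)^4

Eigenvalues and multiplicities (the geometric multiplicity of λ is n − rank(A − λI), which equals the number of Jordan blocks for λ):
  λ = -5: algebraic multiplicity = 4, geometric multiplicity = 2

Determining the block sizes for each eigenvalue:
  λ = -5: with am = 4 and gm = 2, the partition is not yet determined (e.g. several partitions of 4 into 2 parts exist). Let N = A − (-5)·I. Computing rank(N^1) = 2, rank(N^2) = 0; the number of blocks of size ≥ j is rank(N^{j−1}) − rank(N^j), giving [2, 2]. So we have 2 block(s) of size 2 → block sizes [2, 2]

Assembling the blocks gives a Jordan form
J =
  [-5,  1,  0,  0]
  [ 0, -5,  0,  0]
  [ 0,  0, -5,  1]
  [ 0,  0,  0, -5]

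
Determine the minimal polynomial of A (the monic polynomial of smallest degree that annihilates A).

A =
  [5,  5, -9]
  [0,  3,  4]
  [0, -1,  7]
x^3 - 15*x^2 + 75*x - 125

The characteristic polynomial is χ_A(x) = (x - 5)^3, so the eigenvalues are known. The minimal polynomial is
  m_A(x) = Π_λ (x − λ)^{k_λ}
where k_λ is the size of the *largest* Jordan block for λ (equivalently, the smallest k with (A − λI)^k v = 0 for every generalised eigenvector v of λ).

  λ = 5: largest Jordan block has size 3, contributing (x − 5)^3

So m_A(x) = (x - 5)^3 = x^3 - 15*x^2 + 75*x - 125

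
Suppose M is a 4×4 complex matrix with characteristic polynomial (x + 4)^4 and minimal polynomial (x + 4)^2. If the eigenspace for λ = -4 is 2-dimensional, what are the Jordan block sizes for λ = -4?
Block sizes for λ = -4: [2, 2]

Step 1 — from the characteristic polynomial, algebraic multiplicity of λ = -4 is 4. From dim ker(M − (-4)·I) = 2, there are exactly 2 Jordan blocks for λ = -4.
Step 2 — from the minimal polynomial, the factor (x + 4)^2 tells us the largest block for λ = -4 has size 2.
Step 3 — with total size 4, 2 blocks, and largest block 2, the block sizes (in nonincreasing order) are [2, 2].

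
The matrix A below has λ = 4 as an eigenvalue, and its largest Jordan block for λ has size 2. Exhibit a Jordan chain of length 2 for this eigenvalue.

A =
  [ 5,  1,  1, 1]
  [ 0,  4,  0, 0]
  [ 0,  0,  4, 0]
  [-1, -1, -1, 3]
A Jordan chain for λ = 4 of length 2:
v_1 = (1, 0, 0, -1)ᵀ
v_2 = (1, 0, 0, 0)ᵀ

Let N = A − (4)·I. We want v_2 with N^2 v_2 = 0 but N^1 v_2 ≠ 0; then v_{j-1} := N · v_j for j = 2, …, 2.

Pick v_2 = (1, 0, 0, 0)ᵀ.
Then v_1 = N · v_2 = (1, 0, 0, -1)ᵀ.

Sanity check: (A − (4)·I) v_1 = (0, 0, 0, 0)ᵀ = 0. ✓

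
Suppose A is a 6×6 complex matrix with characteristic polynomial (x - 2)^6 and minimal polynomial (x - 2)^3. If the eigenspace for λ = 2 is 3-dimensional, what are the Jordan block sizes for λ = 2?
Block sizes for λ = 2: [3, 2, 1]

Step 1 — from the characteristic polynomial, algebraic multiplicity of λ = 2 is 6. From dim ker(A − (2)·I) = 3, there are exactly 3 Jordan blocks for λ = 2.
Step 2 — from the minimal polynomial, the factor (x − 2)^3 tells us the largest block for λ = 2 has size 3.
Step 3 — with total size 6, 3 blocks, and largest block 3, the block sizes (in nonincreasing order) are [3, 2, 1].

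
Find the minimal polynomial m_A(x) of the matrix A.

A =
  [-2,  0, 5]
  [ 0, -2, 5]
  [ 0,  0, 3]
x^2 - x - 6

The characteristic polynomial is χ_A(x) = (x - 3)*(x + 2)^2, so the eigenvalues are known. The minimal polynomial is
  m_A(x) = Π_λ (x − λ)^{k_λ}
where k_λ is the size of the *largest* Jordan block for λ (equivalently, the smallest k with (A − λI)^k v = 0 for every generalised eigenvector v of λ).

  λ = -2: largest Jordan block has size 1, contributing (x + 2)
  λ = 3: largest Jordan block has size 1, contributing (x − 3)

So m_A(x) = (x - 3)*(x + 2) = x^2 - x - 6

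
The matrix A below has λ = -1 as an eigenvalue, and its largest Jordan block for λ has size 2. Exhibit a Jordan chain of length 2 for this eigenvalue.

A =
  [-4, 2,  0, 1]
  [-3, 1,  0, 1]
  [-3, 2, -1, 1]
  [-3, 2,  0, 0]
A Jordan chain for λ = -1 of length 2:
v_1 = (-3, -3, -3, -3)ᵀ
v_2 = (1, 0, 0, 0)ᵀ

Let N = A − (-1)·I. We want v_2 with N^2 v_2 = 0 but N^1 v_2 ≠ 0; then v_{j-1} := N · v_j for j = 2, …, 2.

Pick v_2 = (1, 0, 0, 0)ᵀ.
Then v_1 = N · v_2 = (-3, -3, -3, -3)ᵀ.

Sanity check: (A − (-1)·I) v_1 = (0, 0, 0, 0)ᵀ = 0. ✓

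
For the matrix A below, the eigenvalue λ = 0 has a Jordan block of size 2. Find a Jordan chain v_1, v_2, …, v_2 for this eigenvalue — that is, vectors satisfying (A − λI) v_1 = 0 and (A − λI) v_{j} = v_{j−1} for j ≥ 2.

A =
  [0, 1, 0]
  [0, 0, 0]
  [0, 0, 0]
A Jordan chain for λ = 0 of length 2:
v_1 = (1, 0, 0)ᵀ
v_2 = (0, 1, 0)ᵀ

Let N = A − (0)·I. We want v_2 with N^2 v_2 = 0 but N^1 v_2 ≠ 0; then v_{j-1} := N · v_j for j = 2, …, 2.

Pick v_2 = (0, 1, 0)ᵀ.
Then v_1 = N · v_2 = (1, 0, 0)ᵀ.

Sanity check: (A − (0)·I) v_1 = (0, 0, 0)ᵀ = 0. ✓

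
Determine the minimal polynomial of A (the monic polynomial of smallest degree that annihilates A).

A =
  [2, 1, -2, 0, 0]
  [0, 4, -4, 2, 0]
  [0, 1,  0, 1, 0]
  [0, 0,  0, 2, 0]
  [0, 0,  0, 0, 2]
x^2 - 4*x + 4

The characteristic polynomial is χ_A(x) = (x - 2)^5, so the eigenvalues are known. The minimal polynomial is
  m_A(x) = Π_λ (x − λ)^{k_λ}
where k_λ is the size of the *largest* Jordan block for λ (equivalently, the smallest k with (A − λI)^k v = 0 for every generalised eigenvector v of λ).

  λ = 2: largest Jordan block has size 2, contributing (x − 2)^2

So m_A(x) = (x - 2)^2 = x^2 - 4*x + 4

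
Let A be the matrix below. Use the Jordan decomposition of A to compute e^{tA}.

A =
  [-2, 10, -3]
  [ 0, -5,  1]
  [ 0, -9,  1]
e^{tA} =
  [exp(-2*t), -3*t^2*exp(-2*t)/2 + 10*t*exp(-2*t), t^2*exp(-2*t)/2 - 3*t*exp(-2*t)]
  [0, -3*t*exp(-2*t) + exp(-2*t), t*exp(-2*t)]
  [0, -9*t*exp(-2*t), 3*t*exp(-2*t) + exp(-2*t)]

Strategy: write A = P · J · P⁻¹ where J is a Jordan canonical form, so e^{tA} = P · e^{tJ} · P⁻¹, and e^{tJ} can be computed block-by-block.

A has Jordan form
J =
  [-2,  1,  0]
  [ 0, -2,  1]
  [ 0,  0, -2]
(up to reordering of blocks).

Per-block formulas:
  For a 3×3 Jordan block J_3(-2): exp(t · J_3(-2)) = e^(-2t)·(I + t·N + (t^2/2)·N^2), where N is the 3×3 nilpotent shift.

After assembling e^{tJ} and conjugating by P, we get:

e^{tA} =
  [exp(-2*t), -3*t^2*exp(-2*t)/2 + 10*t*exp(-2*t), t^2*exp(-2*t)/2 - 3*t*exp(-2*t)]
  [0, -3*t*exp(-2*t) + exp(-2*t), t*exp(-2*t)]
  [0, -9*t*exp(-2*t), 3*t*exp(-2*t) + exp(-2*t)]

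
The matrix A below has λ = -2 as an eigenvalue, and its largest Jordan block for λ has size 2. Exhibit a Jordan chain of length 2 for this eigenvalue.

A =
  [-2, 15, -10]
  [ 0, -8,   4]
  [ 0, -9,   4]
A Jordan chain for λ = -2 of length 2:
v_1 = (15, -6, -9)ᵀ
v_2 = (0, 1, 0)ᵀ

Let N = A − (-2)·I. We want v_2 with N^2 v_2 = 0 but N^1 v_2 ≠ 0; then v_{j-1} := N · v_j for j = 2, …, 2.

Pick v_2 = (0, 1, 0)ᵀ.
Then v_1 = N · v_2 = (15, -6, -9)ᵀ.

Sanity check: (A − (-2)·I) v_1 = (0, 0, 0)ᵀ = 0. ✓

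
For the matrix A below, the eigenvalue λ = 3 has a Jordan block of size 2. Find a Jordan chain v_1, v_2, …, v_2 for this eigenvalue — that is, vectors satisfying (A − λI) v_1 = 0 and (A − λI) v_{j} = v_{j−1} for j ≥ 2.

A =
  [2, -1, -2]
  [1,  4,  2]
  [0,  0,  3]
A Jordan chain for λ = 3 of length 2:
v_1 = (-1, 1, 0)ᵀ
v_2 = (1, 0, 0)ᵀ

Let N = A − (3)·I. We want v_2 with N^2 v_2 = 0 but N^1 v_2 ≠ 0; then v_{j-1} := N · v_j for j = 2, …, 2.

Pick v_2 = (1, 0, 0)ᵀ.
Then v_1 = N · v_2 = (-1, 1, 0)ᵀ.

Sanity check: (A − (3)·I) v_1 = (0, 0, 0)ᵀ = 0. ✓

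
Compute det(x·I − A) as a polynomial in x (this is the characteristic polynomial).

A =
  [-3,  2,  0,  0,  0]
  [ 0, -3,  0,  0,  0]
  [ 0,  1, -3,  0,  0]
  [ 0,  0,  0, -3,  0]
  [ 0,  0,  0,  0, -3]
x^5 + 15*x^4 + 90*x^3 + 270*x^2 + 405*x + 243

Expanding det(x·I − A) (e.g. by cofactor expansion or by noting that A is similar to its Jordan form J, which has the same characteristic polynomial as A) gives
  χ_A(x) = x^5 + 15*x^4 + 90*x^3 + 270*x^2 + 405*x + 243
which factors as (x + 3)^5. The eigenvalues (with algebraic multiplicities) are λ = -3 with multiplicity 5.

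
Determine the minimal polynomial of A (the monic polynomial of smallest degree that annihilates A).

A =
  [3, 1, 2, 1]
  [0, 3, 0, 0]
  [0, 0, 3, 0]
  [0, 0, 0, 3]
x^2 - 6*x + 9

The characteristic polynomial is χ_A(x) = (x - 3)^4, so the eigenvalues are known. The minimal polynomial is
  m_A(x) = Π_λ (x − λ)^{k_λ}
where k_λ is the size of the *largest* Jordan block for λ (equivalently, the smallest k with (A − λI)^k v = 0 for every generalised eigenvector v of λ).

  λ = 3: largest Jordan block has size 2, contributing (x − 3)^2

So m_A(x) = (x - 3)^2 = x^2 - 6*x + 9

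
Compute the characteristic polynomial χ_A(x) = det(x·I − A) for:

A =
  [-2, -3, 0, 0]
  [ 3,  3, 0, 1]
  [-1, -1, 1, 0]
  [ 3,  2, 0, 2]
x^4 - 4*x^3 + 6*x^2 - 4*x + 1

Expanding det(x·I − A) (e.g. by cofactor expansion or by noting that A is similar to its Jordan form J, which has the same characteristic polynomial as A) gives
  χ_A(x) = x^4 - 4*x^3 + 6*x^2 - 4*x + 1
which factors as (x - 1)^4. The eigenvalues (with algebraic multiplicities) are λ = 1 with multiplicity 4.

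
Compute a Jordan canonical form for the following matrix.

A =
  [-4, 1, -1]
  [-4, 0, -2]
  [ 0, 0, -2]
J_2(-2) ⊕ J_1(-2)

The characteristic polynomial is
  det(x·I − A) = x^3 + 6*x^2 + 12*x + 8 = (x + 2)^3

Eigenvalues and multiplicities (the geometric multiplicity of λ is n − rank(A − λI), which equals the number of Jordan blocks for λ):
  λ = -2: algebraic multiplicity = 3, geometric multiplicity = 2

Determining the block sizes for each eigenvalue:
  λ = -2: 2 blocks summing to 3 forces exactly one block of size 2 and the rest size 1 → block sizes [2, 1]

Assembling the blocks gives a Jordan form
J =
  [-2,  1,  0]
  [ 0, -2,  0]
  [ 0,  0, -2]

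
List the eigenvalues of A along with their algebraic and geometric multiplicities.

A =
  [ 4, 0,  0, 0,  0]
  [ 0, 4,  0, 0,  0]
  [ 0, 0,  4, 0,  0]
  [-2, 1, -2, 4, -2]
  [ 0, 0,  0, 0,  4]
λ = 4: alg = 5, geom = 4

Step 1 — factor the characteristic polynomial to read off the algebraic multiplicities:
  χ_A(x) = (x - 4)^5

Step 2 — compute geometric multiplicities via the rank-nullity identity g(λ) = n − rank(A − λI):
  rank(A − (4)·I) = 1, so dim ker(A − (4)·I) = n − 1 = 4

Summary:
  λ = 4: algebraic multiplicity = 5, geometric multiplicity = 4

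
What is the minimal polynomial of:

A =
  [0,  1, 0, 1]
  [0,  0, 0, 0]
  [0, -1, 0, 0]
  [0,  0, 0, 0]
x^2

The characteristic polynomial is χ_A(x) = x^4, so the eigenvalues are known. The minimal polynomial is
  m_A(x) = Π_λ (x − λ)^{k_λ}
where k_λ is the size of the *largest* Jordan block for λ (equivalently, the smallest k with (A − λI)^k v = 0 for every generalised eigenvector v of λ).

  λ = 0: largest Jordan block has size 2, contributing (x − 0)^2

So m_A(x) = x^2 = x^2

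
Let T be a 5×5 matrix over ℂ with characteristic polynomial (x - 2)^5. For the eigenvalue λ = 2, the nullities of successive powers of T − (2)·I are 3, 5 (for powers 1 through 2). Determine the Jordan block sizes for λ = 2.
Block sizes for λ = 2: [2, 2, 1]

From the dimensions of kernels of powers, the number of Jordan blocks of size at least j is d_j − d_{j−1} where d_j = dim ker(N^j) (with d_0 = 0). Computing the differences gives [3, 2].
The number of blocks of size exactly k is (#blocks of size ≥ k) − (#blocks of size ≥ k + 1), so the partition is: 1 block(s) of size 1, 2 block(s) of size 2.
In nonincreasing order the block sizes are [2, 2, 1].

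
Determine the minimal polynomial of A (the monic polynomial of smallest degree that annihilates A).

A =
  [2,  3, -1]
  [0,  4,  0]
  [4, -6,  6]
x^2 - 8*x + 16

The characteristic polynomial is χ_A(x) = (x - 4)^3, so the eigenvalues are known. The minimal polynomial is
  m_A(x) = Π_λ (x − λ)^{k_λ}
where k_λ is the size of the *largest* Jordan block for λ (equivalently, the smallest k with (A − λI)^k v = 0 for every generalised eigenvector v of λ).

  λ = 4: largest Jordan block has size 2, contributing (x − 4)^2

So m_A(x) = (x - 4)^2 = x^2 - 8*x + 16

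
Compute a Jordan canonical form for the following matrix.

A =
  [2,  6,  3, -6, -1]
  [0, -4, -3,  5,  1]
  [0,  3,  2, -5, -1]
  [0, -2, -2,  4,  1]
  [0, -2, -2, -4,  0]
J_2(-1) ⊕ J_3(2)

The characteristic polynomial is
  det(x·I − A) = x^5 - 4*x^4 + x^3 + 10*x^2 - 4*x - 8 = (x - 2)^3*(x + 1)^2

Eigenvalues and multiplicities (the geometric multiplicity of λ is n − rank(A − λI), which equals the number of Jordan blocks for λ):
  λ = -1: algebraic multiplicity = 2, geometric multiplicity = 1
  λ = 2: algebraic multiplicity = 3, geometric multiplicity = 1

Determining the block sizes for each eigenvalue:
  λ = -1: one block (gm = 1), so the single block has size am = 2 → block sizes [2]
  λ = 2: one block (gm = 1), so the single block has size am = 3 → block sizes [3]

Assembling the blocks gives a Jordan form
J =
  [-1,  1, 0, 0, 0]
  [ 0, -1, 0, 0, 0]
  [ 0,  0, 2, 1, 0]
  [ 0,  0, 0, 2, 1]
  [ 0,  0, 0, 0, 2]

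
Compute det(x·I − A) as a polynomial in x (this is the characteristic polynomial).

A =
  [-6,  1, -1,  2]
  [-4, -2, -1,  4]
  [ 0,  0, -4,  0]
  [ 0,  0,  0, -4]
x^4 + 16*x^3 + 96*x^2 + 256*x + 256

Expanding det(x·I − A) (e.g. by cofactor expansion or by noting that A is similar to its Jordan form J, which has the same characteristic polynomial as A) gives
  χ_A(x) = x^4 + 16*x^3 + 96*x^2 + 256*x + 256
which factors as (x + 4)^4. The eigenvalues (with algebraic multiplicities) are λ = -4 with multiplicity 4.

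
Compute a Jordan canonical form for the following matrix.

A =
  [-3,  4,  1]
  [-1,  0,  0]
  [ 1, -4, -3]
J_3(-2)

The characteristic polynomial is
  det(x·I − A) = x^3 + 6*x^2 + 12*x + 8 = (x + 2)^3

Eigenvalues and multiplicities (the geometric multiplicity of λ is n − rank(A − λI), which equals the number of Jordan blocks for λ):
  λ = -2: algebraic multiplicity = 3, geometric multiplicity = 1

Determining the block sizes for each eigenvalue:
  λ = -2: one block (gm = 1), so the single block has size am = 3 → block sizes [3]

Assembling the blocks gives a Jordan form
J =
  [-2,  1,  0]
  [ 0, -2,  1]
  [ 0,  0, -2]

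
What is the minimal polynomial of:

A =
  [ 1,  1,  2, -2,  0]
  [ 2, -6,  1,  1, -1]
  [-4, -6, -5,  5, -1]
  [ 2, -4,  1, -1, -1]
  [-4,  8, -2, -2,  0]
x^3 + 7*x^2 + 16*x + 12

The characteristic polynomial is χ_A(x) = (x + 2)^4*(x + 3), so the eigenvalues are known. The minimal polynomial is
  m_A(x) = Π_λ (x − λ)^{k_λ}
where k_λ is the size of the *largest* Jordan block for λ (equivalently, the smallest k with (A − λI)^k v = 0 for every generalised eigenvector v of λ).

  λ = -3: largest Jordan block has size 1, contributing (x + 3)
  λ = -2: largest Jordan block has size 2, contributing (x + 2)^2

So m_A(x) = (x + 2)^2*(x + 3) = x^3 + 7*x^2 + 16*x + 12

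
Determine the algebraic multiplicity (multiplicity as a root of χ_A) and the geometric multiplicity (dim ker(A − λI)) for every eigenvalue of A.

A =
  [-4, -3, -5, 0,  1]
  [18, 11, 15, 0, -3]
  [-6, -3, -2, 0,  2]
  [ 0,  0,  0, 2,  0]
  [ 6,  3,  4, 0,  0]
λ = -1: alg = 1, geom = 1; λ = 2: alg = 4, geom = 3

Step 1 — factor the characteristic polynomial to read off the algebraic multiplicities:
  χ_A(x) = (x - 2)^4*(x + 1)

Step 2 — compute geometric multiplicities via the rank-nullity identity g(λ) = n − rank(A − λI):
  rank(A − (-1)·I) = 4, so dim ker(A − (-1)·I) = n − 4 = 1
  rank(A − (2)·I) = 2, so dim ker(A − (2)·I) = n − 2 = 3

Summary:
  λ = -1: algebraic multiplicity = 1, geometric multiplicity = 1
  λ = 2: algebraic multiplicity = 4, geometric multiplicity = 3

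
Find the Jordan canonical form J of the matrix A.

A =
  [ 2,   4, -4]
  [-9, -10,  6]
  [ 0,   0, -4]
J_2(-4) ⊕ J_1(-4)

The characteristic polynomial is
  det(x·I − A) = x^3 + 12*x^2 + 48*x + 64 = (x + 4)^3

Eigenvalues and multiplicities (the geometric multiplicity of λ is n − rank(A − λI), which equals the number of Jordan blocks for λ):
  λ = -4: algebraic multiplicity = 3, geometric multiplicity = 2

Determining the block sizes for each eigenvalue:
  λ = -4: 2 blocks summing to 3 forces exactly one block of size 2 and the rest size 1 → block sizes [2, 1]

Assembling the blocks gives a Jordan form
J =
  [-4,  1,  0]
  [ 0, -4,  0]
  [ 0,  0, -4]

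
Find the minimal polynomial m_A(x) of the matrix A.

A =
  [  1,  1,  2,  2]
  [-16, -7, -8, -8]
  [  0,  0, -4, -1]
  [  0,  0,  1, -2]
x^2 + 6*x + 9

The characteristic polynomial is χ_A(x) = (x + 3)^4, so the eigenvalues are known. The minimal polynomial is
  m_A(x) = Π_λ (x − λ)^{k_λ}
where k_λ is the size of the *largest* Jordan block for λ (equivalently, the smallest k with (A − λI)^k v = 0 for every generalised eigenvector v of λ).

  λ = -3: largest Jordan block has size 2, contributing (x + 3)^2

So m_A(x) = (x + 3)^2 = x^2 + 6*x + 9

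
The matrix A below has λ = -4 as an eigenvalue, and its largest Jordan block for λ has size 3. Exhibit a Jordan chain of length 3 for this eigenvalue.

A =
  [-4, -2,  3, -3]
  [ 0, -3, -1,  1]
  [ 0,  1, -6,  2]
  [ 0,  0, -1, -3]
A Jordan chain for λ = -4 of length 3:
v_1 = (1, 0, -1, -1)ᵀ
v_2 = (-2, 1, 1, 0)ᵀ
v_3 = (0, 1, 0, 0)ᵀ

Let N = A − (-4)·I. We want v_3 with N^3 v_3 = 0 but N^2 v_3 ≠ 0; then v_{j-1} := N · v_j for j = 3, …, 2.

Pick v_3 = (0, 1, 0, 0)ᵀ.
Then v_2 = N · v_3 = (-2, 1, 1, 0)ᵀ.
Then v_1 = N · v_2 = (1, 0, -1, -1)ᵀ.

Sanity check: (A − (-4)·I) v_1 = (0, 0, 0, 0)ᵀ = 0. ✓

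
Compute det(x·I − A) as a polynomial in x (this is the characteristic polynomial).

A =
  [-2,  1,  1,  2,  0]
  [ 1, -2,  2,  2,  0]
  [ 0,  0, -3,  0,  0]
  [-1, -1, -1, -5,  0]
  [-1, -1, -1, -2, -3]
x^5 + 15*x^4 + 90*x^3 + 270*x^2 + 405*x + 243

Expanding det(x·I − A) (e.g. by cofactor expansion or by noting that A is similar to its Jordan form J, which has the same characteristic polynomial as A) gives
  χ_A(x) = x^5 + 15*x^4 + 90*x^3 + 270*x^2 + 405*x + 243
which factors as (x + 3)^5. The eigenvalues (with algebraic multiplicities) are λ = -3 with multiplicity 5.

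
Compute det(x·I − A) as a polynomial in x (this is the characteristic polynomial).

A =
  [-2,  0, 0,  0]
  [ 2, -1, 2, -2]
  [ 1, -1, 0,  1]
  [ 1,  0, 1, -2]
x^4 + 5*x^3 + 9*x^2 + 7*x + 2

Expanding det(x·I − A) (e.g. by cofactor expansion or by noting that A is similar to its Jordan form J, which has the same characteristic polynomial as A) gives
  χ_A(x) = x^4 + 5*x^3 + 9*x^2 + 7*x + 2
which factors as (x + 1)^3*(x + 2). The eigenvalues (with algebraic multiplicities) are λ = -2 with multiplicity 1, λ = -1 with multiplicity 3.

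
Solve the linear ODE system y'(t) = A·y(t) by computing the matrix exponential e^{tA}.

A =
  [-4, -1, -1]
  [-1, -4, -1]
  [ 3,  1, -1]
e^{tA} =
  [-t^2*exp(-3*t)/2 - t*exp(-3*t) + exp(-3*t), t^2*exp(-3*t)/2 - t*exp(-3*t), -t*exp(-3*t)]
  [-t^2*exp(-3*t)/2 - t*exp(-3*t), t^2*exp(-3*t)/2 - t*exp(-3*t) + exp(-3*t), -t*exp(-3*t)]
  [t^2*exp(-3*t) + 3*t*exp(-3*t), -t^2*exp(-3*t) + t*exp(-3*t), 2*t*exp(-3*t) + exp(-3*t)]

Strategy: write A = P · J · P⁻¹ where J is a Jordan canonical form, so e^{tA} = P · e^{tJ} · P⁻¹, and e^{tJ} can be computed block-by-block.

A has Jordan form
J =
  [-3,  1,  0]
  [ 0, -3,  1]
  [ 0,  0, -3]
(up to reordering of blocks).

Per-block formulas:
  For a 3×3 Jordan block J_3(-3): exp(t · J_3(-3)) = e^(-3t)·(I + t·N + (t^2/2)·N^2), where N is the 3×3 nilpotent shift.

After assembling e^{tJ} and conjugating by P, we get:

e^{tA} =
  [-t^2*exp(-3*t)/2 - t*exp(-3*t) + exp(-3*t), t^2*exp(-3*t)/2 - t*exp(-3*t), -t*exp(-3*t)]
  [-t^2*exp(-3*t)/2 - t*exp(-3*t), t^2*exp(-3*t)/2 - t*exp(-3*t) + exp(-3*t), -t*exp(-3*t)]
  [t^2*exp(-3*t) + 3*t*exp(-3*t), -t^2*exp(-3*t) + t*exp(-3*t), 2*t*exp(-3*t) + exp(-3*t)]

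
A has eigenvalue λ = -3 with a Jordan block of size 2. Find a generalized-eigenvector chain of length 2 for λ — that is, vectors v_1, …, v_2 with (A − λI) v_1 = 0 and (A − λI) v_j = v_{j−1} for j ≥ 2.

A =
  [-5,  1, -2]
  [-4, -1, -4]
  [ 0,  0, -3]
A Jordan chain for λ = -3 of length 2:
v_1 = (-2, -4, 0)ᵀ
v_2 = (1, 0, 0)ᵀ

Let N = A − (-3)·I. We want v_2 with N^2 v_2 = 0 but N^1 v_2 ≠ 0; then v_{j-1} := N · v_j for j = 2, …, 2.

Pick v_2 = (1, 0, 0)ᵀ.
Then v_1 = N · v_2 = (-2, -4, 0)ᵀ.

Sanity check: (A − (-3)·I) v_1 = (0, 0, 0)ᵀ = 0. ✓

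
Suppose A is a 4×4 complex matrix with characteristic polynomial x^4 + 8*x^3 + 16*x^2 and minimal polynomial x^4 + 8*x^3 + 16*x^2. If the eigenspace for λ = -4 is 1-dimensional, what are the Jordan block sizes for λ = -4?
Block sizes for λ = -4: [2]

Step 1 — from the characteristic polynomial, algebraic multiplicity of λ = -4 is 2. From dim ker(A − (-4)·I) = 1, there are exactly 1 Jordan blocks for λ = -4.
Step 2 — from the minimal polynomial, the factor (x + 4)^2 tells us the largest block for λ = -4 has size 2.
Step 3 — with total size 2, 1 blocks, and largest block 2, the block sizes (in nonincreasing order) are [2].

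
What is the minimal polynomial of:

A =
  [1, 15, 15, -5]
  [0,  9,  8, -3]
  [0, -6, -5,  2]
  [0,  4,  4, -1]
x^3 - 3*x^2 + 3*x - 1

The characteristic polynomial is χ_A(x) = (x - 1)^4, so the eigenvalues are known. The minimal polynomial is
  m_A(x) = Π_λ (x − λ)^{k_λ}
where k_λ is the size of the *largest* Jordan block for λ (equivalently, the smallest k with (A − λI)^k v = 0 for every generalised eigenvector v of λ).

  λ = 1: largest Jordan block has size 3, contributing (x − 1)^3

So m_A(x) = (x - 1)^3 = x^3 - 3*x^2 + 3*x - 1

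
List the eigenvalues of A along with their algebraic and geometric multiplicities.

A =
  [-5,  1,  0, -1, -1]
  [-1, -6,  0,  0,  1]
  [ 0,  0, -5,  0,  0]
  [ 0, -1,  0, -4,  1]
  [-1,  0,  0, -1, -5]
λ = -5: alg = 5, geom = 3

Step 1 — factor the characteristic polynomial to read off the algebraic multiplicities:
  χ_A(x) = (x + 5)^5

Step 2 — compute geometric multiplicities via the rank-nullity identity g(λ) = n − rank(A − λI):
  rank(A − (-5)·I) = 2, so dim ker(A − (-5)·I) = n − 2 = 3

Summary:
  λ = -5: algebraic multiplicity = 5, geometric multiplicity = 3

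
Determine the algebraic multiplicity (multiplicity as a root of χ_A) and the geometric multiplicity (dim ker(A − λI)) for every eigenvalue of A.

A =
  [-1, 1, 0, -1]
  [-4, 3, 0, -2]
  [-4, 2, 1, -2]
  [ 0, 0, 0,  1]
λ = 1: alg = 4, geom = 3

Step 1 — factor the characteristic polynomial to read off the algebraic multiplicities:
  χ_A(x) = (x - 1)^4

Step 2 — compute geometric multiplicities via the rank-nullity identity g(λ) = n − rank(A − λI):
  rank(A − (1)·I) = 1, so dim ker(A − (1)·I) = n − 1 = 3

Summary:
  λ = 1: algebraic multiplicity = 4, geometric multiplicity = 3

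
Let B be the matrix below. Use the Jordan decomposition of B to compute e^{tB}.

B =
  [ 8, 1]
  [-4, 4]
e^{tB} =
  [2*t*exp(6*t) + exp(6*t), t*exp(6*t)]
  [-4*t*exp(6*t), -2*t*exp(6*t) + exp(6*t)]

Strategy: write B = P · J · P⁻¹ where J is a Jordan canonical form, so e^{tB} = P · e^{tJ} · P⁻¹, and e^{tJ} can be computed block-by-block.

B has Jordan form
J =
  [6, 1]
  [0, 6]
(up to reordering of blocks).

Per-block formulas:
  For a 2×2 Jordan block J_2(6): exp(t · J_2(6)) = e^(6t)·(I + t·N), where N is the 2×2 nilpotent shift.

After assembling e^{tJ} and conjugating by P, we get:

e^{tB} =
  [2*t*exp(6*t) + exp(6*t), t*exp(6*t)]
  [-4*t*exp(6*t), -2*t*exp(6*t) + exp(6*t)]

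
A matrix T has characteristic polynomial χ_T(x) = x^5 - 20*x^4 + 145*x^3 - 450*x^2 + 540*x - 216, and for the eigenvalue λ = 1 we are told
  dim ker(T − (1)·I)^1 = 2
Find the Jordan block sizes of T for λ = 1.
Block sizes for λ = 1: [1, 1]

From the dimensions of kernels of powers, the number of Jordan blocks of size at least j is d_j − d_{j−1} where d_j = dim ker(N^j) (with d_0 = 0). Computing the differences gives [2].
The number of blocks of size exactly k is (#blocks of size ≥ k) − (#blocks of size ≥ k + 1), so the partition is: 2 block(s) of size 1.
In nonincreasing order the block sizes are [1, 1].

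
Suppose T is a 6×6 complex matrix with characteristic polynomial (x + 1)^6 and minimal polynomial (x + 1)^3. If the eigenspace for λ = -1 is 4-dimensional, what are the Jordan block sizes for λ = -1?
Block sizes for λ = -1: [3, 1, 1, 1]

Step 1 — from the characteristic polynomial, algebraic multiplicity of λ = -1 is 6. From dim ker(T − (-1)·I) = 4, there are exactly 4 Jordan blocks for λ = -1.
Step 2 — from the minimal polynomial, the factor (x + 1)^3 tells us the largest block for λ = -1 has size 3.
Step 3 — with total size 6, 4 blocks, and largest block 3, the block sizes (in nonincreasing order) are [3, 1, 1, 1].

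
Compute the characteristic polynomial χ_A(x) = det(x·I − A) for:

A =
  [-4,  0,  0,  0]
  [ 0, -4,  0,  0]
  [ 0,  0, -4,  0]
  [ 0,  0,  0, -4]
x^4 + 16*x^3 + 96*x^2 + 256*x + 256

Expanding det(x·I − A) (e.g. by cofactor expansion or by noting that A is similar to its Jordan form J, which has the same characteristic polynomial as A) gives
  χ_A(x) = x^4 + 16*x^3 + 96*x^2 + 256*x + 256
which factors as (x + 4)^4. The eigenvalues (with algebraic multiplicities) are λ = -4 with multiplicity 4.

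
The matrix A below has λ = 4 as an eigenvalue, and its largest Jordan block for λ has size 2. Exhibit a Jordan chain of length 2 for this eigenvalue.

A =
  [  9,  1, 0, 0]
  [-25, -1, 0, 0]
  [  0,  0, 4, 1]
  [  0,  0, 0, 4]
A Jordan chain for λ = 4 of length 2:
v_1 = (5, -25, 0, 0)ᵀ
v_2 = (1, 0, 0, 0)ᵀ

Let N = A − (4)·I. We want v_2 with N^2 v_2 = 0 but N^1 v_2 ≠ 0; then v_{j-1} := N · v_j for j = 2, …, 2.

Pick v_2 = (1, 0, 0, 0)ᵀ.
Then v_1 = N · v_2 = (5, -25, 0, 0)ᵀ.

Sanity check: (A − (4)·I) v_1 = (0, 0, 0, 0)ᵀ = 0. ✓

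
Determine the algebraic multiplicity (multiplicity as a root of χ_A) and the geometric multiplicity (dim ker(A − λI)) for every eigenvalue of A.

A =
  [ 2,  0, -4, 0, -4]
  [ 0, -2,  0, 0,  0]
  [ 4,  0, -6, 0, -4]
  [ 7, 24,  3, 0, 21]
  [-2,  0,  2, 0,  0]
λ = -2: alg = 3, geom = 3; λ = 0: alg = 2, geom = 1

Step 1 — factor the characteristic polynomial to read off the algebraic multiplicities:
  χ_A(x) = x^2*(x + 2)^3

Step 2 — compute geometric multiplicities via the rank-nullity identity g(λ) = n − rank(A − λI):
  rank(A − (-2)·I) = 2, so dim ker(A − (-2)·I) = n − 2 = 3
  rank(A − (0)·I) = 4, so dim ker(A − (0)·I) = n − 4 = 1

Summary:
  λ = -2: algebraic multiplicity = 3, geometric multiplicity = 3
  λ = 0: algebraic multiplicity = 2, geometric multiplicity = 1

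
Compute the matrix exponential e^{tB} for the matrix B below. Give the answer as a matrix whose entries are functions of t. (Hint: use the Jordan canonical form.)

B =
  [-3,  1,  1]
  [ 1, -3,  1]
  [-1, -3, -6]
e^{tB} =
  [t^2*exp(-4*t)/2 + t*exp(-4*t) + exp(-4*t), -t^2*exp(-4*t)/2 + t*exp(-4*t), t*exp(-4*t)]
  [t^2*exp(-4*t)/2 + t*exp(-4*t), -t^2*exp(-4*t)/2 + t*exp(-4*t) + exp(-4*t), t*exp(-4*t)]
  [-t^2*exp(-4*t) - t*exp(-4*t), t^2*exp(-4*t) - 3*t*exp(-4*t), -2*t*exp(-4*t) + exp(-4*t)]

Strategy: write B = P · J · P⁻¹ where J is a Jordan canonical form, so e^{tB} = P · e^{tJ} · P⁻¹, and e^{tJ} can be computed block-by-block.

B has Jordan form
J =
  [-4,  1,  0]
  [ 0, -4,  1]
  [ 0,  0, -4]
(up to reordering of blocks).

Per-block formulas:
  For a 3×3 Jordan block J_3(-4): exp(t · J_3(-4)) = e^(-4t)·(I + t·N + (t^2/2)·N^2), where N is the 3×3 nilpotent shift.

After assembling e^{tJ} and conjugating by P, we get:

e^{tB} =
  [t^2*exp(-4*t)/2 + t*exp(-4*t) + exp(-4*t), -t^2*exp(-4*t)/2 + t*exp(-4*t), t*exp(-4*t)]
  [t^2*exp(-4*t)/2 + t*exp(-4*t), -t^2*exp(-4*t)/2 + t*exp(-4*t) + exp(-4*t), t*exp(-4*t)]
  [-t^2*exp(-4*t) - t*exp(-4*t), t^2*exp(-4*t) - 3*t*exp(-4*t), -2*t*exp(-4*t) + exp(-4*t)]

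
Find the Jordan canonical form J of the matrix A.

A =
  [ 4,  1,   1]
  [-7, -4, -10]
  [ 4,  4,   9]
J_3(3)

The characteristic polynomial is
  det(x·I − A) = x^3 - 9*x^2 + 27*x - 27 = (x - 3)^3

Eigenvalues and multiplicities (the geometric multiplicity of λ is n − rank(A − λI), which equals the number of Jordan blocks for λ):
  λ = 3: algebraic multiplicity = 3, geometric multiplicity = 1

Determining the block sizes for each eigenvalue:
  λ = 3: one block (gm = 1), so the single block has size am = 3 → block sizes [3]

Assembling the blocks gives a Jordan form
J =
  [3, 1, 0]
  [0, 3, 1]
  [0, 0, 3]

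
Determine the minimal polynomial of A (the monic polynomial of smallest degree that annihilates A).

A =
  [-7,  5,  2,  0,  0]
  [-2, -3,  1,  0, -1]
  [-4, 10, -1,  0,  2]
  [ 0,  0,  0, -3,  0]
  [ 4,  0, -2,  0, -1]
x^3 + 9*x^2 + 27*x + 27

The characteristic polynomial is χ_A(x) = (x + 3)^5, so the eigenvalues are known. The minimal polynomial is
  m_A(x) = Π_λ (x − λ)^{k_λ}
where k_λ is the size of the *largest* Jordan block for λ (equivalently, the smallest k with (A − λI)^k v = 0 for every generalised eigenvector v of λ).

  λ = -3: largest Jordan block has size 3, contributing (x + 3)^3

So m_A(x) = (x + 3)^3 = x^3 + 9*x^2 + 27*x + 27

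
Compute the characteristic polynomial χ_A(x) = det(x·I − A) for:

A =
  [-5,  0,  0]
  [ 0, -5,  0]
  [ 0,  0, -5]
x^3 + 15*x^2 + 75*x + 125

Expanding det(x·I − A) (e.g. by cofactor expansion or by noting that A is similar to its Jordan form J, which has the same characteristic polynomial as A) gives
  χ_A(x) = x^3 + 15*x^2 + 75*x + 125
which factors as (x + 5)^3. The eigenvalues (with algebraic multiplicities) are λ = -5 with multiplicity 3.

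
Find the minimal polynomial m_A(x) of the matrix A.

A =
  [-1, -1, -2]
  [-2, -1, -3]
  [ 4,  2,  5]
x^3 - 3*x^2 + 3*x - 1

The characteristic polynomial is χ_A(x) = (x - 1)^3, so the eigenvalues are known. The minimal polynomial is
  m_A(x) = Π_λ (x − λ)^{k_λ}
where k_λ is the size of the *largest* Jordan block for λ (equivalently, the smallest k with (A − λI)^k v = 0 for every generalised eigenvector v of λ).

  λ = 1: largest Jordan block has size 3, contributing (x − 1)^3

So m_A(x) = (x - 1)^3 = x^3 - 3*x^2 + 3*x - 1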